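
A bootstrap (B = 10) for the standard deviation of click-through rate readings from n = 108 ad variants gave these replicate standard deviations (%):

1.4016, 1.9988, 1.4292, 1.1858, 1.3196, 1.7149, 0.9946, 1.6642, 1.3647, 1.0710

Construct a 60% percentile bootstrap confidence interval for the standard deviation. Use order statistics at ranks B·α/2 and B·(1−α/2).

(1.0710, 1.6642)

Sorted replicates: 0.9946, 1.0710, 1.1858, 1.3196, 1.3647, 1.4016, 1.4292, 1.6642, 1.7149, 1.9988
α = 0.40; lower rank = 10 × 0.200 = 2; upper rank = 10 × 0.800 = 8.
The 2nd smallest replicate is 1.0710; the 8th is 1.6642.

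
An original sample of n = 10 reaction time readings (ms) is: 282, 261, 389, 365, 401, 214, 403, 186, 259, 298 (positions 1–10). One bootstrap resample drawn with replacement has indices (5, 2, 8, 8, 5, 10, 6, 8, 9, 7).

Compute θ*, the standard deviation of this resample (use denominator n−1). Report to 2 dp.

θ* = 92.13

Resample values: 401, 261, 186, 186, 401, 298, 214, 186, 259, 403.
Mean = 279.5000; sum of squared deviations = 76398.5000
s² = 76398.5000 / 9 = 8488.7222
s = √8488.7222 = 92.13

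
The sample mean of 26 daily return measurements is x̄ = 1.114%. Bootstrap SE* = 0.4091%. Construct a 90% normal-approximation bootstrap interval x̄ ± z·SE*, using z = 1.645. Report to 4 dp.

(0.4410, 1.7870)

Margin = 1.645 × 0.4091 = 0.67297
Interval: 1.114 ± 0.67297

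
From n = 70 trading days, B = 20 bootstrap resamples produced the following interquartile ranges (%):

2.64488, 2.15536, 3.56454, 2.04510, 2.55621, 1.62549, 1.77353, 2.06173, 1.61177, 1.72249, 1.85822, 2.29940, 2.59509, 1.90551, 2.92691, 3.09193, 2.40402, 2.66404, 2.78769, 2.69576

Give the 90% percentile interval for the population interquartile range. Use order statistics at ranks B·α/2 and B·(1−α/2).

(1.61177, 3.09193)

Sorted replicates: 1.61177, 1.62549, 1.72249, 1.77353, 1.85822, 1.90551, 2.04510, 2.06173, 2.15536, 2.29940, 2.40402, 2.55621, 2.59509, 2.64488, 2.66404, 2.69576, 2.78769, 2.92691, 3.09193, 3.56454
α = 0.10; lower rank = 20 × 0.050 = 1; upper rank = 20 × 0.950 = 19.
The 1st smallest replicate is 1.61177; the 19th is 3.09193.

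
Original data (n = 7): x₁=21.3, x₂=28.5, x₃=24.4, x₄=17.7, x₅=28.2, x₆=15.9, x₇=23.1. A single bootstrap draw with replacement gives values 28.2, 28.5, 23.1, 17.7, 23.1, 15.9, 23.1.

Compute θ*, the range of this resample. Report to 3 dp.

θ* = 12.600

Range = 28.5 − 15.9 = 12.600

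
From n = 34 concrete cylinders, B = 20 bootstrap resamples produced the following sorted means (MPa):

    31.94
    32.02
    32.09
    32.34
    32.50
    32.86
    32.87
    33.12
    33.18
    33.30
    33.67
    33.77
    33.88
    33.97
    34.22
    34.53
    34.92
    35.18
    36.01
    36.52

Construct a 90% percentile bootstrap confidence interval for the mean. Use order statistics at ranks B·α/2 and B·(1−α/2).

α = 0.10; lower rank = 20 × 0.050 = 1; upper rank = 20 × 0.950 = 19.
The 1st smallest replicate is 31.94; the 19th is 36.01.

(31.94, 36.01)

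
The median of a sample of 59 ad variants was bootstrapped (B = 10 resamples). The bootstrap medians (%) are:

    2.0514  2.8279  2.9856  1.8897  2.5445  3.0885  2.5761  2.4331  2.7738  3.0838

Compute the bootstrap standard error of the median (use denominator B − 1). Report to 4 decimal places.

SE* = 0.4129

Bootstrap SE is the standard deviation of the 10 replicate medians.
Mean of replicates: (2.0514 + 2.8279 + 2.9856 + 1.8897 + 2.5445 + 3.0885 + 2.5761 + 2.4331 + 2.7738 + 3.0838) / 10 = 26.25440 / 10 = 2.62544
Sum of squared deviations: (−0.57404)² + (+0.20246)² + (+0.36016)² + (−0.73574)² + (−0.08094)² + (+0.46306)² + (−0.04934)² + (−0.19234)² + (+0.14836)² + (+0.45836)² = 1.53405
Variance = 1.53405 / 9 = 0.17045
SE* = √0.17045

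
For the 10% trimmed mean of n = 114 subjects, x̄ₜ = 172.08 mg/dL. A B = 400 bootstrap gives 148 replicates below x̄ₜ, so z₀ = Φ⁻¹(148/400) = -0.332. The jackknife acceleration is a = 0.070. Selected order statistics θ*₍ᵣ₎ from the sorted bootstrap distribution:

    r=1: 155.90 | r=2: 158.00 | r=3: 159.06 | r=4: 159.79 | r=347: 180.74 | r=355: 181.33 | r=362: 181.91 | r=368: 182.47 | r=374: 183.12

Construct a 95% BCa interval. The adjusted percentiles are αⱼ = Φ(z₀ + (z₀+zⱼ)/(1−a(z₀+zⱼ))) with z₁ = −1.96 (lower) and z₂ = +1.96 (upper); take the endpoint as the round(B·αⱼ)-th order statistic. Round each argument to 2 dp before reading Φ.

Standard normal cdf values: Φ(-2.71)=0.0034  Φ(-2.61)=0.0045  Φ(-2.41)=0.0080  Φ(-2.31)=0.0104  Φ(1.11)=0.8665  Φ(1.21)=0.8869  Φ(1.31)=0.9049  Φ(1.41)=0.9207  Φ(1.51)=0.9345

(159.79, 183.12)

Lower: z₀ + z₁ = -0.332 + (-1.960) = -2.292; 1 − a(z₀+z₁) = 1 − (0.070)(-2.292) = 1.1604; argument = -0.332 + (-2.292)/1.1604 = -2.3071 → -2.31.
α₁ = Φ(-2.31) = 0.0104; rank = round(400 × 0.0104) = 4; θ*₍4₎ = 159.79.
Upper: z₀ + z₂ = 1.628; 1 − a(z₀+z₂) = 0.8860; argument = 1.5054 → 1.51; α₂ = 0.9345; rank = 374; θ*₍374₎ = 183.12.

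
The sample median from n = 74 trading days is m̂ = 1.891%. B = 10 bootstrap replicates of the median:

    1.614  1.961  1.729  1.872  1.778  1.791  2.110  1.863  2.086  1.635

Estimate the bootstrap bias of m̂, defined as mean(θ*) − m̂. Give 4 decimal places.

mean(θ*) = (1.614 + 1.961 + 1.729 + 1.872 + 1.778 + 1.791 + 2.110 + 1.863 + 2.086 + 1.635) / 10 = 1.84390
bias = 1.84390 − 1.891

bias = −0.0471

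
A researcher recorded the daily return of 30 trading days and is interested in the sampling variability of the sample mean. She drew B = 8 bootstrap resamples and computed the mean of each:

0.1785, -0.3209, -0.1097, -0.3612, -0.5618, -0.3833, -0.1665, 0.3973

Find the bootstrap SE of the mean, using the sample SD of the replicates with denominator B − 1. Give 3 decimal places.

Bootstrap SE is the standard deviation of the 8 replicate means.
Mean of replicates: (0.1785 + (-0.3209) + (-0.1097) + (-0.3612) + (-0.5618) + (-0.3833) + (-0.1665) + 0.3973) / 8 = -1.32760 / 8 = -0.16595
Sum of squared deviations: (+0.34445)² + (−0.15495)² + (+0.05625)² + (−0.19525)² + (−0.39585)² + (−0.21735)² + (−0.00055)² + (+0.56325)² = 0.70513
Variance = 0.70513 / 7 = 0.10073
SE* = √0.10073

SE* = 0.317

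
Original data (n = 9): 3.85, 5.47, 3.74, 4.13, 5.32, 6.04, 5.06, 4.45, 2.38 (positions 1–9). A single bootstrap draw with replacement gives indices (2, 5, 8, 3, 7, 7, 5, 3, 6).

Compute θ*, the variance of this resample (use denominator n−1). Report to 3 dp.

θ* = 0.615

Resample values: 5.47, 5.32, 4.45, 3.74, 5.06, 5.06, 5.32, 3.74, 6.04.
Mean = 4.9111; sum of squared deviations = 4.9211
s² = 4.9211 / 8 = 0.6151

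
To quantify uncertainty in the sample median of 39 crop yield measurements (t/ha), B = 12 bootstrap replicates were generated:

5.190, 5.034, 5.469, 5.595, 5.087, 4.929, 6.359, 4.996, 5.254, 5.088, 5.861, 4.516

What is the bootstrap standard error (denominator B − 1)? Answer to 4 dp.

SE* = 0.4831

Bootstrap SE is the standard deviation of the 12 replicate medians.
Mean of replicates: (5.190 + 5.034 + 5.469 + 5.595 + 5.087 + 4.929 + 6.359 + 4.996 + 5.254 + 5.088 + 5.861 + 4.516) / 12 = 63.37800 / 12 = 5.28150
Sum of squared deviations: (−0.09150)² + (−0.24750)² + (+0.18750)² + (+0.31350)² + (−0.19450)² + (−0.35250)² + (+1.07750)² + (−0.28550)² + (−0.02750)² + (−0.19350)² + (+0.57950)² + (−0.76550)² = 2.56768
Variance = 2.56768 / 11 = 0.23343
SE* = √0.23343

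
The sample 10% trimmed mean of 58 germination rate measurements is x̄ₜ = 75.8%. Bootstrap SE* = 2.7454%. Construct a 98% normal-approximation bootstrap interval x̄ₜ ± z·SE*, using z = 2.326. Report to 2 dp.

(69.41, 82.19)

Margin = 2.326 × 2.7454 = 6.386
Interval: 75.8 ± 6.386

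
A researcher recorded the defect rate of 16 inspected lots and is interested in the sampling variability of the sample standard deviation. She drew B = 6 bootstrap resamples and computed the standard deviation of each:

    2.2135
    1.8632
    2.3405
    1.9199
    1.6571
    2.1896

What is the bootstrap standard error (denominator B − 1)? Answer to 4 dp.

Bootstrap SE is the standard deviation of the 6 replicate standard deviations.
Mean of replicates: (2.2135 + 1.8632 + 2.3405 + 1.9199 + 1.6571 + 2.1896) / 6 = 12.18380 / 6 = 2.03063
Sum of squared deviations: (+0.18287)² + (−0.16743)² + (+0.30987)² + (−0.11073)² + (−0.37353)² + (+0.15897)² = 0.33455
Variance = 0.33455 / 5 = 0.06691
SE* = √0.06691

SE* = 0.2587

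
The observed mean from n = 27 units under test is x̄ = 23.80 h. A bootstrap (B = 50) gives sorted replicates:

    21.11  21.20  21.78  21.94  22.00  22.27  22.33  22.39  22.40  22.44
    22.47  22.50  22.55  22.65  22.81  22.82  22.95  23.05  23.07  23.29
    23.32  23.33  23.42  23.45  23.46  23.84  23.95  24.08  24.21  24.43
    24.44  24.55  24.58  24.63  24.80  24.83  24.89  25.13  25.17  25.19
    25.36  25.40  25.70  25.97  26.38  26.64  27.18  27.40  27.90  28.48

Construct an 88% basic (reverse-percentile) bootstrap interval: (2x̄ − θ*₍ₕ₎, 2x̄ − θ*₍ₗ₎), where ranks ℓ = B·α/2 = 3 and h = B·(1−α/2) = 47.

Percentile endpoints at ranks 3 and 47: θ*₍3₎ = 21.78, θ*₍47₎ = 27.18.
Basic interval reflects these around x̄:
  lower = 2 × 23.80 − 27.18 = 20.42
  upper = 2 × 23.80 − 21.78 = 25.82

(20.42, 25.82)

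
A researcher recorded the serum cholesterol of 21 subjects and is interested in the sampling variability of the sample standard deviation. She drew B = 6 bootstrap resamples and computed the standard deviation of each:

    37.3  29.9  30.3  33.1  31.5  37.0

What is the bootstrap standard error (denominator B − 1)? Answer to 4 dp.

SE* = 3.2695

Bootstrap SE is the standard deviation of the 6 replicate standard deviations.
Mean of replicates: (37.3 + 29.9 + 30.3 + 33.1 + 31.5 + 37.0) / 6 = 199.10000 / 6 = 33.18333
Sum of squared deviations: (+4.11667)² + (−3.28333)² + (−2.88333)² + (−0.08333)² + (−1.68333)² + (+3.81667)² = 53.44833
Variance = 53.44833 / 5 = 10.68967
SE* = √10.68967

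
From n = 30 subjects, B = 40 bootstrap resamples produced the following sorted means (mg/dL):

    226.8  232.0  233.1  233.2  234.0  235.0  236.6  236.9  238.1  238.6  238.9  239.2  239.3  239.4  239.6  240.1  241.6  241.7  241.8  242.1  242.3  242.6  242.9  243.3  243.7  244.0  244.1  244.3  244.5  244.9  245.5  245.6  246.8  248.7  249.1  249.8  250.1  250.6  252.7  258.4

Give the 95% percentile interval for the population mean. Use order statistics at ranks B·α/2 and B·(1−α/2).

α = 0.05; lower rank = 40 × 0.025 = 1; upper rank = 40 × 0.975 = 39.
The 1st smallest replicate is 226.8; the 39th is 252.7.

(226.8, 252.7)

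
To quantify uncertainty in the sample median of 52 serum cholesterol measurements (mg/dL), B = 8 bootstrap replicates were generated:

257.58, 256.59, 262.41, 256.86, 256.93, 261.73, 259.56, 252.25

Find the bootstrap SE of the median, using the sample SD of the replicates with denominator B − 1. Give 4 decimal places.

Bootstrap SE is the standard deviation of the 8 replicate medians.
Mean of replicates: (257.58 + 256.59 + 262.41 + 256.86 + 256.93 + 261.73 + 259.56 + 252.25) / 8 = 2063.91000 / 8 = 257.98875
Sum of squared deviations: (−0.40875)² + (−1.39875)² + (+4.42125)² + (−1.12875)² + (−1.05875)² + (+3.74125)² + (+1.57125)² + (−5.73875)² = 73.46509
Variance = 73.46509 / 7 = 10.49501
SE* = √10.49501

SE* = 3.2396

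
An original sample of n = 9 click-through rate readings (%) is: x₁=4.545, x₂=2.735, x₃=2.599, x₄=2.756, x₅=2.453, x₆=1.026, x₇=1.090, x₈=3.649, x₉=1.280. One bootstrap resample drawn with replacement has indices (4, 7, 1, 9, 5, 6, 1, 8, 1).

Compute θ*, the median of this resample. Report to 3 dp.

θ* = 2.756

Resample values: 2.756, 1.090, 4.545, 1.280, 2.453, 1.026, 4.545, 3.649, 4.545.
Sorted: 1.026, 1.090, 1.280, 2.453, 2.756, 3.649, 4.545, 4.545, 4.545
Median = middle value = 2.756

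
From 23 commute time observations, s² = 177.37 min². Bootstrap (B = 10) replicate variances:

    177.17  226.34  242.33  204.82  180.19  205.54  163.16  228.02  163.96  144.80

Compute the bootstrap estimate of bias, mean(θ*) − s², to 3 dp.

bias = +16.263

mean(θ*) = (177.17 + 226.34 + 242.33 + 204.82 + 180.19 + 205.54 + 163.16 + 228.02 + 163.96 + 144.80) / 10 = 193.6330
bias = 193.6330 − 177.37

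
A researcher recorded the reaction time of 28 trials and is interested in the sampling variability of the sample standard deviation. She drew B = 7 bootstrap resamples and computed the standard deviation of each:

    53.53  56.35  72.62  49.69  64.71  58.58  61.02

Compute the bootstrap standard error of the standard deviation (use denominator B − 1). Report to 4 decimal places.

Bootstrap SE is the standard deviation of the 7 replicate standard deviations.
Mean of replicates: (53.53 + 56.35 + 72.62 + 49.69 + 64.71 + 58.58 + 61.02) / 7 = 416.50000 / 7 = 59.50000
Sum of squared deviations: (−5.97000)² + (−3.15000)² + (+13.12000)² + (−9.81000)² + (+5.21000)² + (−0.92000)² + (+1.52000)² = 344.23480
Variance = 344.23480 / 6 = 57.37247
SE* = √57.37247

SE* = 7.5745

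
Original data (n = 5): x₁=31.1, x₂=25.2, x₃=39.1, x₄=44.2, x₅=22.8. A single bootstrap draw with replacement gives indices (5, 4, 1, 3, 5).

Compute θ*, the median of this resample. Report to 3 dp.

θ* = 31.100

Resample values: 22.8, 44.2, 31.1, 39.1, 22.8.
Sorted: 22.8, 22.8, 31.1, 39.1, 44.2
Median = middle value = 31.100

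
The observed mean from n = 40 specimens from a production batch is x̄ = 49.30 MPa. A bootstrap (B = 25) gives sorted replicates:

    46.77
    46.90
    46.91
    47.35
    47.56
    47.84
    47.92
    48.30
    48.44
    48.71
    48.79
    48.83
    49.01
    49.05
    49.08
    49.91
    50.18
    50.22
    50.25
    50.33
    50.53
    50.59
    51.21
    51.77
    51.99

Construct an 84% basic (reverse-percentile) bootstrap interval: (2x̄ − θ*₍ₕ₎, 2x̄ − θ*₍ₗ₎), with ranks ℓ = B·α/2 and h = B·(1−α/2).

(47.39, 51.70)

Percentile endpoints at ranks 2 and 23: θ*₍2₎ = 46.90, θ*₍23₎ = 51.21.
Basic interval reflects these around x̄:
  lower = 2 × 49.30 − 51.21 = 47.39
  upper = 2 × 49.30 − 46.90 = 51.70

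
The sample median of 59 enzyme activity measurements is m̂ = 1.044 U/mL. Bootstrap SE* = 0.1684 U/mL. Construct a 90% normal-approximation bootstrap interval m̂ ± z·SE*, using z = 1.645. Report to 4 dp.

(0.7670, 1.3210)

Margin = 1.645 × 0.1684 = 0.27702
Interval: 1.044 ± 0.27702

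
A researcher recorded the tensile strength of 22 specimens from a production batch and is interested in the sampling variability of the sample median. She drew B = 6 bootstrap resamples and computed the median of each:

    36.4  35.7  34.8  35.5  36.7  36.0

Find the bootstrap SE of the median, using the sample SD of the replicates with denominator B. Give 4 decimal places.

Bootstrap SE is the standard deviation of the 6 replicate medians.
Mean of replicates: (36.4 + 35.7 + 34.8 + 35.5 + 36.7 + 36.0) / 6 = 215.10000 / 6 = 35.85000
Sum of squared deviations: (+0.55000)² + (−0.15000)² + (−1.05000)² + (−0.35000)² + (+0.85000)² + (+0.15000)² = 2.29500
Variance = 2.29500 / 6 = 0.38250
SE* = √0.38250

SE* = 0.6185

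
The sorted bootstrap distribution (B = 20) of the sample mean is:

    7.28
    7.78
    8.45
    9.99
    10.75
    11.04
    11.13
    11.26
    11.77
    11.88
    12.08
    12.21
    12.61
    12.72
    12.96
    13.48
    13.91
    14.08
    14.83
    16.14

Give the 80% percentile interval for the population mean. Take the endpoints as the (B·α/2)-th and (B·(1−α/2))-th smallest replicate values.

(7.78, 14.08)

α = 0.20; lower rank = 20 × 0.100 = 2; upper rank = 20 × 0.900 = 18.
The 2nd smallest replicate is 7.78; the 18th is 14.08.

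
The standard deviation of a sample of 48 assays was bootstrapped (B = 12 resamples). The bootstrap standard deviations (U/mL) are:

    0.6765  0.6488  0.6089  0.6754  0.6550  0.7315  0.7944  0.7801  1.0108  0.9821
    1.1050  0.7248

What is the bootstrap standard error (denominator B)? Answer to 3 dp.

SE* = 0.155

Bootstrap SE is the standard deviation of the 12 replicate standard deviations.
Mean of replicates: (0.6765 + 0.6488 + 0.6089 + 0.6754 + 0.6550 + 0.7315 + 0.7944 + 0.7801 + 1.0108 + 0.9821 + 1.1050 + 0.7248) / 12 = 9.39330 / 12 = 0.78277
Sum of squared deviations: (−0.10628)² + (−0.13397)² + (−0.17388)² + (−0.10737)² + (−0.12777)² + (−0.05127)² + (+0.01162)² + (−0.00267)² + (+0.22802)² + (+0.19932)² + (+0.32222)² + (−0.05797)² = 0.28902
Variance = 0.28902 / 12 = 0.02408
SE* = √0.02408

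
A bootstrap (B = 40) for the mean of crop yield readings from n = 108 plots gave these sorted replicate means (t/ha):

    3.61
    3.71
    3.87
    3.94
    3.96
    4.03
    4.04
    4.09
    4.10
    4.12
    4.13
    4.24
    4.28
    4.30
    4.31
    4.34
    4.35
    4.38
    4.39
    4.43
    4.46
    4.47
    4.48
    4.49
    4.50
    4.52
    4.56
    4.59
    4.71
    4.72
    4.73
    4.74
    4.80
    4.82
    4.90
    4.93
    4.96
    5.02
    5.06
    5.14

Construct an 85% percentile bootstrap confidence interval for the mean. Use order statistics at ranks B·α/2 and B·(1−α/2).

α = 0.15; lower rank = 40 × 0.075 = 3; upper rank = 40 × 0.925 = 37.
The 3rd smallest replicate is 3.87; the 37th is 4.96.

(3.87, 4.96)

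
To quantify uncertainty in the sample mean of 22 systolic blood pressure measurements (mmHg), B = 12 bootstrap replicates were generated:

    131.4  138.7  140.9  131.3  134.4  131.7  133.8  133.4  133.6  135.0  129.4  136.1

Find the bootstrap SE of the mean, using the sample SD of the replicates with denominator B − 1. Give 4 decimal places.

Bootstrap SE is the standard deviation of the 12 replicate means.
Mean of replicates: (131.4 + 138.7 + 140.9 + 131.3 + 134.4 + 131.7 + 133.8 + 133.4 + 133.6 + 135.0 + 129.4 + 136.1) / 12 = 1609.70000 / 12 = 134.14167
Sum of squared deviations: (−2.74167)² + (+4.55833)² + (+6.75833)² + (−2.84167)² + (+0.25833)² + (−2.44167)² + (−0.34167)² + (−0.74167)² + (−0.54167)² + (+0.85833)² + (−4.74167)² + (+1.95833)² = 116.08917
Variance = 116.08917 / 11 = 10.55356
SE* = √10.55356

SE* = 3.2486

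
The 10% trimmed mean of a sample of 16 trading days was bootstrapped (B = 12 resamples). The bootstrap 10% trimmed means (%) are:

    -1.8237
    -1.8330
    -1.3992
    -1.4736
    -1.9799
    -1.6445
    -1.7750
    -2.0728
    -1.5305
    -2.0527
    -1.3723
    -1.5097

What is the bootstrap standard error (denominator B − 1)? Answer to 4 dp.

Bootstrap SE is the standard deviation of the 12 replicate 10% trimmed means.
Mean of replicates: ((-1.8237) + (-1.8330) + (-1.3992) + (-1.4736) + (-1.9799) + (-1.6445) + (-1.7750) + (-2.0728) + (-1.5305) + (-2.0527) + (-1.3723) + (-1.5097)) / 12 = -20.46690 / 12 = -1.70557
Sum of squared deviations: (−0.11813)² + (−0.12743)² + (+0.30637)² + (+0.23197)² + (−0.27433)² + (+0.06107)² + (−0.06943)² + (−0.36723)² + (+0.17507)² + (−0.34713)² + (+0.33327)² + (+0.19587)² = 0.69711
Variance = 0.69711 / 11 = 0.06337
SE* = √0.06337

SE* = 0.2517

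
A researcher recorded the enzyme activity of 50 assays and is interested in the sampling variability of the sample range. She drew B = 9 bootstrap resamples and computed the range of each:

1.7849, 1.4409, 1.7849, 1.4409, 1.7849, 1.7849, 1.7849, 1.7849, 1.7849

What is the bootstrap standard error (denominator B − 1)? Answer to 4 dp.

Bootstrap SE is the standard deviation of the 9 replicate ranges.
Mean of replicates: (1.7849 + 1.4409 + 1.7849 + 1.4409 + 1.7849 + 1.7849 + 1.7849 + 1.7849 + 1.7849) / 9 = 15.37610 / 9 = 1.70846
Sum of squared deviations: (+0.07644)² + (−0.26756)² + (+0.07644)² + (−0.26756)² + (+0.07644)² + (+0.07644)² + (+0.07644)² + (+0.07644)² + (+0.07644)² = 0.18408
Variance = 0.18408 / 8 = 0.02301
SE* = √0.02301

SE* = 0.1517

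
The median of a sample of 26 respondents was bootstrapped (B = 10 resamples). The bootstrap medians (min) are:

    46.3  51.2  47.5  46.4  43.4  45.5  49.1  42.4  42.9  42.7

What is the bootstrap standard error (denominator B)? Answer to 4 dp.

SE* = 2.8097

Bootstrap SE is the standard deviation of the 10 replicate medians.
Mean of replicates: (46.3 + 51.2 + 47.5 + 46.4 + 43.4 + 45.5 + 49.1 + 42.4 + 42.9 + 42.7) / 10 = 457.40000 / 10 = 45.74000
Sum of squared deviations: (+0.56000)² + (+5.46000)² + (+1.76000)² + (+0.66000)² + (−2.34000)² + (−0.24000)² + (+3.36000)² + (−3.34000)² + (−2.84000)² + (−3.04000)² = 78.94400
Variance = 78.94400 / 10 = 7.89440
SE* = √7.89440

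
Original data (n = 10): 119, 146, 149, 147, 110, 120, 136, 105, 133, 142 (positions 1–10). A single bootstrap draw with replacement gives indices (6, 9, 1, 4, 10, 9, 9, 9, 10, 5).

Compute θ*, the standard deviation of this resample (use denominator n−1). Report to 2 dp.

Resample values: 120, 133, 119, 147, 142, 133, 133, 133, 142, 110.
Mean = 131.2000; sum of squared deviations = 1219.6000
s² = 1219.6000 / 9 = 135.5111
s = √135.5111 = 11.64

θ* = 11.64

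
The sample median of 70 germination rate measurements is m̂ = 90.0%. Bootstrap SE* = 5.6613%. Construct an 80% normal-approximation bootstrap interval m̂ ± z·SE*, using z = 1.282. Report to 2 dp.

Margin = 1.282 × 5.6613 = 7.258
Interval: 90.0 ± 7.258

(82.74, 97.26)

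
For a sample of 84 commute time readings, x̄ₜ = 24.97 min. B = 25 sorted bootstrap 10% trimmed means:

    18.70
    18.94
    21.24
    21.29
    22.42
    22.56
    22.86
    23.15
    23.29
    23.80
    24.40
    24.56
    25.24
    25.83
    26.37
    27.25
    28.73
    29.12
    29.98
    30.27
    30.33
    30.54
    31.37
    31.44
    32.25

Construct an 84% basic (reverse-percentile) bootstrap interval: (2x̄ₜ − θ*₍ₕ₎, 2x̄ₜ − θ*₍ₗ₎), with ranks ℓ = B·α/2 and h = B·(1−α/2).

(18.57, 31.00)

Percentile endpoints at ranks 2 and 23: θ*₍2₎ = 18.94, θ*₍23₎ = 31.37.
Basic interval reflects these around x̄ₜ:
  lower = 2 × 24.97 − 31.37 = 18.57
  upper = 2 × 24.97 − 18.94 = 31.00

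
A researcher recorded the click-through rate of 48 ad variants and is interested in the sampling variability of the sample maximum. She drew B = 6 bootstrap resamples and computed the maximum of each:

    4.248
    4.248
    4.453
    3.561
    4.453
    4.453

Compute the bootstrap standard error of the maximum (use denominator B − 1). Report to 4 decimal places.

Bootstrap SE is the standard deviation of the 6 replicate maximums.
Mean of replicates: (4.248 + 4.248 + 4.453 + 3.561 + 4.453 + 4.453) / 6 = 25.41600 / 6 = 4.23600
Sum of squared deviations: (+0.01200)² + (+0.01200)² + (+0.21700)² + (−0.67500)² + (+0.21700)² + (+0.21700)² = 0.59718
Variance = 0.59718 / 5 = 0.11944
SE* = √0.11944

SE* = 0.3456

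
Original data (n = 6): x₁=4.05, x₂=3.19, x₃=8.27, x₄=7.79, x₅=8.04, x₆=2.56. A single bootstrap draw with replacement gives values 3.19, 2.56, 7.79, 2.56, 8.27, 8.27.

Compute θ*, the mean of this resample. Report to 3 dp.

θ* = 5.440

Mean = (3.19 + 2.56 + 7.79 + 2.56 + 8.27 + 8.27) / 6 = 32.640 / 6 = 5.440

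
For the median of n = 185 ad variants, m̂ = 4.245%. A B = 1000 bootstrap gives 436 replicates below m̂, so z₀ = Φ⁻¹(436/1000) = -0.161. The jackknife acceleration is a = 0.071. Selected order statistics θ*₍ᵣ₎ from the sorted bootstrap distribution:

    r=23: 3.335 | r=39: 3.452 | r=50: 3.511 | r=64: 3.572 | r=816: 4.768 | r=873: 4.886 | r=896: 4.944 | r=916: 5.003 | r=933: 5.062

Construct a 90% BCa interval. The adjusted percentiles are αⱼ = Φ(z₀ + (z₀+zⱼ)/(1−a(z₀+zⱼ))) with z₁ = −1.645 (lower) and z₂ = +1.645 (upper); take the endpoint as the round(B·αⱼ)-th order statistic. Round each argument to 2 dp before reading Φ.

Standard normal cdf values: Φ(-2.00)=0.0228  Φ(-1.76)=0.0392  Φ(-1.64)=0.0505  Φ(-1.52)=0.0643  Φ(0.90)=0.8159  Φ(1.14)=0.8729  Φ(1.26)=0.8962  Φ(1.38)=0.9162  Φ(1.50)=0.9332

Lower: z₀ + z₁ = -0.161 + (-1.645) = -1.806; 1 − a(z₀+z₁) = 1 − (0.071)(-1.806) = 1.1282; argument = -0.161 + (-1.806)/1.1282 = -1.7617 → -1.76.
α₁ = Φ(-1.76) = 0.0392; rank = round(1000 × 0.0392) = 39; θ*₍39₎ = 3.452.
Upper: z₀ + z₂ = 1.484; 1 − a(z₀+z₂) = 0.8946; argument = 1.4978 → 1.50; α₂ = 0.9332; rank = 933; θ*₍933₎ = 5.062.

(3.452, 5.062)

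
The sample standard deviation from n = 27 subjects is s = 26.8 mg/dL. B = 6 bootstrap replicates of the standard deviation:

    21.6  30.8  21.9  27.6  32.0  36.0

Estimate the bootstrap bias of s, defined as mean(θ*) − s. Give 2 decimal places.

bias = +1.52

mean(θ*) = (21.6 + 30.8 + 21.9 + 27.6 + 32.0 + 36.0) / 6 = 28.317
bias = 28.317 − 26.8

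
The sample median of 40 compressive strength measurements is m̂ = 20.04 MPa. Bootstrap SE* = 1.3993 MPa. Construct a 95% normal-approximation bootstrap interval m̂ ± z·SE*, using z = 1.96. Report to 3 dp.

Margin = 1.96 × 1.3993 = 2.7426
Interval: 20.04 ± 2.7426

(17.297, 22.783)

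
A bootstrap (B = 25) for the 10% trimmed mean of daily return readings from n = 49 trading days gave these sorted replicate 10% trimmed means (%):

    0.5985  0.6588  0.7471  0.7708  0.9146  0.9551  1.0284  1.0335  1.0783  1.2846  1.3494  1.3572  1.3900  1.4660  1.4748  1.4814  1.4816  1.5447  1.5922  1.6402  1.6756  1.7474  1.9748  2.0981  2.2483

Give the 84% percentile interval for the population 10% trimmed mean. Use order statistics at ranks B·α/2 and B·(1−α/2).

α = 0.16; lower rank = 25 × 0.080 = 2; upper rank = 25 × 0.920 = 23.
The 2nd smallest replicate is 0.6588; the 23rd is 1.9748.

(0.6588, 1.9748)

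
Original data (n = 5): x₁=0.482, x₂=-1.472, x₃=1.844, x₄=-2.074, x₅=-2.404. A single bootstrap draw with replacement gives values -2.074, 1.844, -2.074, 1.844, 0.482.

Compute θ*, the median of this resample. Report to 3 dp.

θ* = 0.482

Sorted: -2.074, -2.074, 0.482, 1.844, 1.844
Median = middle value = 0.482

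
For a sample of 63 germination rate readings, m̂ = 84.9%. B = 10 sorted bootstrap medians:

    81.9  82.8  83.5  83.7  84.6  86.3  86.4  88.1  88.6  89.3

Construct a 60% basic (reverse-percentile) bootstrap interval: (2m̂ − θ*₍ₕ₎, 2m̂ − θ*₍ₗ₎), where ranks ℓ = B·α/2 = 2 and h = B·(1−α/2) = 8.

Percentile endpoints at ranks 2 and 8: θ*₍2₎ = 82.8, θ*₍8₎ = 88.1.
Basic interval reflects these around m̂:
  lower = 2 × 84.9 − 88.1 = 81.7
  upper = 2 × 84.9 − 82.8 = 87.0

(81.7, 87.0)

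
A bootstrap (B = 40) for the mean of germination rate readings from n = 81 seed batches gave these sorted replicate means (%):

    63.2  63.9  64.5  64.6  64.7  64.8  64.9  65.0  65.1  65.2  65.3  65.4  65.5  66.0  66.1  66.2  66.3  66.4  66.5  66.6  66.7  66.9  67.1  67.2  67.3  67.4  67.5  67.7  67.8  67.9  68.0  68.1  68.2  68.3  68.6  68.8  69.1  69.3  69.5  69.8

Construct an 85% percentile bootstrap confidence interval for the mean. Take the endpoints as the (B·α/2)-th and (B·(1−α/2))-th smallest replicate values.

α = 0.15; lower rank = 40 × 0.075 = 3; upper rank = 40 × 0.925 = 37.
The 3rd smallest replicate is 64.5; the 37th is 69.1.

(64.5, 69.1)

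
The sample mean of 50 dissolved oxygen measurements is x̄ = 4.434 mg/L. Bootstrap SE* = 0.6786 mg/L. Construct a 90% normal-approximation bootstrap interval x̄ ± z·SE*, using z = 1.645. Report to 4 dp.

Margin = 1.645 × 0.6786 = 1.11630
Interval: 4.434 ± 1.11630

(3.3177, 5.5503)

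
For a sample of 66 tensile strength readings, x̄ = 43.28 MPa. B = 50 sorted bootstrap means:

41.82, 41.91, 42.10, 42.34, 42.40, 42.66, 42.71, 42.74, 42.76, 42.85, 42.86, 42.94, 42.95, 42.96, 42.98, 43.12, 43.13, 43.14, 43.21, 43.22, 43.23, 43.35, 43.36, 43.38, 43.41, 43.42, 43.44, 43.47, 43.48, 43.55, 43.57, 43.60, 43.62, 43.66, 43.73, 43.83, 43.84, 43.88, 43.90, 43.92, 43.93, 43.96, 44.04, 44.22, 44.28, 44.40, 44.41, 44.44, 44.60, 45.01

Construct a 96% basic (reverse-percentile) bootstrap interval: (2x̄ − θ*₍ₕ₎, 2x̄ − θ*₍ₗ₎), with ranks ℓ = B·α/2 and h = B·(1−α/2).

Percentile endpoints at ranks 1 and 49: θ*₍1₎ = 41.82, θ*₍49₎ = 44.60.
Basic interval reflects these around x̄:
  lower = 2 × 43.28 − 44.60 = 41.96
  upper = 2 × 43.28 − 41.82 = 44.74

(41.96, 44.74)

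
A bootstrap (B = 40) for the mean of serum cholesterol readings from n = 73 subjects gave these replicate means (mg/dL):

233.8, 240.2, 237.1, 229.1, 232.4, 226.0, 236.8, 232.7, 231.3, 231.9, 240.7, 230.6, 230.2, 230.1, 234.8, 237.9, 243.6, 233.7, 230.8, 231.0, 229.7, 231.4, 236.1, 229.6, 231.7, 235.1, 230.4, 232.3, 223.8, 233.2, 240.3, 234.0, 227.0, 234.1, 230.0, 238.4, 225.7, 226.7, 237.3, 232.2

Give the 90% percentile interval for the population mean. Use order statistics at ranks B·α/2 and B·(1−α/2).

(225.7, 240.3)

Sorted replicates: 223.8, 225.7, 226.0, 226.7, 227.0, 229.1, 229.6, 229.7, 230.0, 230.1, 230.2, 230.4, 230.6, 230.8, 231.0, 231.3, 231.4, 231.7, 231.9, 232.2, 232.3, 232.4, 232.7, 233.2, 233.7, 233.8, 234.0, 234.1, 234.8, 235.1, 236.1, 236.8, 237.1, 237.3, 237.9, 238.4, 240.2, 240.3, 240.7, 243.6
α = 0.10; lower rank = 40 × 0.050 = 2; upper rank = 40 × 0.950 = 38.
The 2nd smallest replicate is 225.7; the 38th is 240.3.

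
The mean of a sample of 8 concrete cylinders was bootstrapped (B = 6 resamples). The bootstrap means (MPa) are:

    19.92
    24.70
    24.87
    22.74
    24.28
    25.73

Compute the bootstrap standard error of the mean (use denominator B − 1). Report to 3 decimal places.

SE* = 2.099

Bootstrap SE is the standard deviation of the 6 replicate means.
Mean of replicates: (19.92 + 24.70 + 24.87 + 22.74 + 24.28 + 25.73) / 6 = 142.2400 / 6 = 23.7067
Sum of squared deviations: (−3.7867)² + (+0.9933)² + (+1.1633)² + (−0.9667)² + (+0.5733)² + (+2.0233)² = 22.0359
Variance = 22.0359 / 5 = 4.4072
SE* = √4.4072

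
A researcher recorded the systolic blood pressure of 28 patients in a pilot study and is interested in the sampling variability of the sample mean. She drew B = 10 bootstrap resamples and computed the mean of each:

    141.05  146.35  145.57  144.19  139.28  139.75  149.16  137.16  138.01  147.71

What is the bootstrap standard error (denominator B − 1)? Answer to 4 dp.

SE* = 4.2982

Bootstrap SE is the standard deviation of the 10 replicate means.
Mean of replicates: (141.05 + 146.35 + 145.57 + 144.19 + 139.28 + 139.75 + 149.16 + 137.16 + 138.01 + 147.71) / 10 = 1428.23000 / 10 = 142.82300
Sum of squared deviations: (−1.77300)² + (+3.52700)² + (+2.74700)² + (+1.36700)² + (−3.54300)² + (−3.07300)² + (+6.33700)² + (−5.66300)² + (−4.81300)² + (+4.88700)² = 166.26901
Variance = 166.26901 / 9 = 18.47433
SE* = √18.47433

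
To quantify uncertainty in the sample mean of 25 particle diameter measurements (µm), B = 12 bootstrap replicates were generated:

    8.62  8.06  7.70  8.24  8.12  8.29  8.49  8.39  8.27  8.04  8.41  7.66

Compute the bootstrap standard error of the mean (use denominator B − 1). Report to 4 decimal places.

SE* = 0.2935

Bootstrap SE is the standard deviation of the 12 replicate means.
Mean of replicates: (8.62 + 8.06 + 7.70 + 8.24 + 8.12 + 8.29 + 8.49 + 8.39 + 8.27 + 8.04 + 8.41 + 7.66) / 12 = 98.29000 / 12 = 8.19083
Sum of squared deviations: (+0.42917)² + (−0.13083)² + (−0.49083)² + (+0.04917)² + (−0.07083)² + (+0.09917)² + (+0.29917)² + (+0.19917)² + (+0.07917)² + (−0.15083)² + (+0.21917)² + (−0.53083)² = 0.94749
Variance = 0.94749 / 11 = 0.08614
SE* = √0.08614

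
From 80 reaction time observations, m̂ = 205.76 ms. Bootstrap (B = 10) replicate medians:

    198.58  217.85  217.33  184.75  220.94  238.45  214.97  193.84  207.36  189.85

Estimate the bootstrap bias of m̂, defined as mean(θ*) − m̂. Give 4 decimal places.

bias = +2.6320

mean(θ*) = (198.58 + 217.85 + 217.33 + 184.75 + 220.94 + 238.45 + 214.97 + 193.84 + 207.36 + 189.85) / 10 = 208.39200
bias = 208.39200 − 205.76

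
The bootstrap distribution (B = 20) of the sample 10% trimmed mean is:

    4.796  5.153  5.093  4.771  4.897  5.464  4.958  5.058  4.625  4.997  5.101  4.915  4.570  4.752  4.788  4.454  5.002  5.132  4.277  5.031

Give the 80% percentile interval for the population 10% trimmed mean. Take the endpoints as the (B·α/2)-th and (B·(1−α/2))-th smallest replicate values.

Sorted replicates: 4.277, 4.454, 4.570, 4.625, 4.752, 4.771, 4.788, 4.796, 4.897, 4.915, 4.958, 4.997, 5.002, 5.031, 5.058, 5.093, 5.101, 5.132, 5.153, 5.464
α = 0.20; lower rank = 20 × 0.100 = 2; upper rank = 20 × 0.900 = 18.
The 2nd smallest replicate is 4.454; the 18th is 5.132.

(4.454, 5.132)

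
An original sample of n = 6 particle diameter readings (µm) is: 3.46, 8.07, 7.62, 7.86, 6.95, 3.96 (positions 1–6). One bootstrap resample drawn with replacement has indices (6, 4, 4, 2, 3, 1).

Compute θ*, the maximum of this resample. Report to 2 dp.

Resample values: 3.96, 7.86, 7.86, 8.07, 7.62, 3.46.
Maximum = 8.07

θ* = 8.07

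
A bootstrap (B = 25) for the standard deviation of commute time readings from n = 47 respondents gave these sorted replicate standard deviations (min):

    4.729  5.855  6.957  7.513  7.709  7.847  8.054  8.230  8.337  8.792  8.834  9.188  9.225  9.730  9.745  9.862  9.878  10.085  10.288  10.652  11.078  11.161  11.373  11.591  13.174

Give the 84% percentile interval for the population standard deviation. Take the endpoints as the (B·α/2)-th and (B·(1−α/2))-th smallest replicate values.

(5.855, 11.373)

α = 0.16; lower rank = 25 × 0.080 = 2; upper rank = 25 × 0.920 = 23.
The 2nd smallest replicate is 5.855; the 23rd is 11.373.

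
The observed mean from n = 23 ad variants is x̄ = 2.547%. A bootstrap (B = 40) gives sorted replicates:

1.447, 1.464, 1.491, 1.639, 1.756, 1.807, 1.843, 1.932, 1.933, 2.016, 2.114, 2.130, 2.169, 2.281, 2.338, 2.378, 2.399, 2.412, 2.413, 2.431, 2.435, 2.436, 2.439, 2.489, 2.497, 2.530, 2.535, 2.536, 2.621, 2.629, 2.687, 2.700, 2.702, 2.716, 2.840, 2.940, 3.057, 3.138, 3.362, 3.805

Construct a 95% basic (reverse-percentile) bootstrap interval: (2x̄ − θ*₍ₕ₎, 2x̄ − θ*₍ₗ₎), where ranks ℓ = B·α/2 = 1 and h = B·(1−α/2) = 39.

Percentile endpoints at ranks 1 and 39: θ*₍1₎ = 1.447, θ*₍39₎ = 3.362.
Basic interval reflects these around x̄:
  lower = 2 × 2.547 − 3.362 = 1.732
  upper = 2 × 2.547 − 1.447 = 3.647

(1.732, 3.647)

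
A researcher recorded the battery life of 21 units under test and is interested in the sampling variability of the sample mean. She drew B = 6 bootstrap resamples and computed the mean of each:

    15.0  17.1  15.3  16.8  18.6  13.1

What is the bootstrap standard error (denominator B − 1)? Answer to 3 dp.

SE* = 1.924

Bootstrap SE is the standard deviation of the 6 replicate means.
Mean of replicates: (15.0 + 17.1 + 15.3 + 16.8 + 18.6 + 13.1) / 6 = 95.9000 / 6 = 15.9833
Sum of squared deviations: (−0.9833)² + (+1.1167)² + (−0.6833)² + (+0.8167)² + (+2.6167)² + (−2.8833)² = 18.5083
Variance = 18.5083 / 5 = 3.7017
SE* = √3.7017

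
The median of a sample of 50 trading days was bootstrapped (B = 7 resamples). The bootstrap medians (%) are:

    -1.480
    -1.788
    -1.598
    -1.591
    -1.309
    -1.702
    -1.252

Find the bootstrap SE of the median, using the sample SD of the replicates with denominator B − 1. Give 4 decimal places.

Bootstrap SE is the standard deviation of the 7 replicate medians.
Mean of replicates: ((-1.480) + (-1.788) + (-1.598) + (-1.591) + (-1.309) + (-1.702) + (-1.252)) / 7 = -10.72000 / 7 = -1.53143
Sum of squared deviations: (+0.05143)² + (−0.25657)² + (−0.06657)² + (−0.05957)² + (+0.22243)² + (−0.17057)² + (+0.27943)² = 0.23310
Variance = 0.23310 / 6 = 0.03885
SE* = √0.03885

SE* = 0.1971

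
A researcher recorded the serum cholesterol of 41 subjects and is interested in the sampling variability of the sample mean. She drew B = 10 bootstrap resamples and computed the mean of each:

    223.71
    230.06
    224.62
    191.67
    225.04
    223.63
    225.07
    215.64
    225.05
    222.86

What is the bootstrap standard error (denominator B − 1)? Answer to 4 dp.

SE* = 10.8037

Bootstrap SE is the standard deviation of the 10 replicate means.
Mean of replicates: (223.71 + 230.06 + 224.62 + 191.67 + 225.04 + 223.63 + 225.07 + 215.64 + 225.05 + 222.86) / 10 = 2207.35000 / 10 = 220.73500
Sum of squared deviations: (+2.97500)² + (+9.32500)² + (+3.88500)² + (−29.06500)² + (+4.30500)² + (+2.89500)² + (+4.33500)² + (−5.09500)² + (+4.31500)² + (+2.12500)² = 1050.47385
Variance = 1050.47385 / 9 = 116.71932
SE* = √116.71932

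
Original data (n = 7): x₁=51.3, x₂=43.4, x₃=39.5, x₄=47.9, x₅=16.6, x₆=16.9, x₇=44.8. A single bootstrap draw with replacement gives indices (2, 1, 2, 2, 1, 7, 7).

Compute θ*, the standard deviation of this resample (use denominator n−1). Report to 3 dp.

Resample values: 43.4, 51.3, 43.4, 43.4, 51.3, 44.8, 44.8.
Mean = 46.0571; sum of squared deviations = 79.3171
s² = 79.3171 / 6 = 13.2195
s = √13.2195 = 3.636

θ* = 3.636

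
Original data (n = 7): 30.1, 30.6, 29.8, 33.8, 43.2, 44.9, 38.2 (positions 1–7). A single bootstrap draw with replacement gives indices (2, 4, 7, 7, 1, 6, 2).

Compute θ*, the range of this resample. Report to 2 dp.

Resample values: 30.6, 33.8, 38.2, 38.2, 30.1, 44.9, 30.6.
Range = 44.9 − 30.1 = 14.80

θ* = 14.80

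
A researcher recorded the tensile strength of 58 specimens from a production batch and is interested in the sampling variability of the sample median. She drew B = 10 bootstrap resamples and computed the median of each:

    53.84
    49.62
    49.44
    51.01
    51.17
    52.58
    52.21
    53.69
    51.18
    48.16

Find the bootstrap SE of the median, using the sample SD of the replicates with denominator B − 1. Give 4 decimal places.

Bootstrap SE is the standard deviation of the 10 replicate medians.
Mean of replicates: (53.84 + 49.62 + 49.44 + 51.01 + 51.17 + 52.58 + 52.21 + 53.69 + 51.18 + 48.16) / 10 = 512.90000 / 10 = 51.29000
Sum of squared deviations: (+2.55000)² + (−1.67000)² + (−1.85000)² + (−0.28000)² + (−0.12000)² + (+1.29000)² + (+0.92000)² + (+2.40000)² + (−0.11000)² + (−3.13000)² = 30.88620
Variance = 30.88620 / 9 = 3.43180
SE* = √3.43180

SE* = 1.8525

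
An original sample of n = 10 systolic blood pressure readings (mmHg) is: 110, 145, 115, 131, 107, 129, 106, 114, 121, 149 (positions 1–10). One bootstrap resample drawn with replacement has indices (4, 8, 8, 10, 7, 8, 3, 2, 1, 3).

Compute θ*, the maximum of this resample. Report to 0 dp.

Resample values: 131, 114, 114, 149, 106, 114, 115, 145, 110, 115.
Maximum = 149

θ* = 149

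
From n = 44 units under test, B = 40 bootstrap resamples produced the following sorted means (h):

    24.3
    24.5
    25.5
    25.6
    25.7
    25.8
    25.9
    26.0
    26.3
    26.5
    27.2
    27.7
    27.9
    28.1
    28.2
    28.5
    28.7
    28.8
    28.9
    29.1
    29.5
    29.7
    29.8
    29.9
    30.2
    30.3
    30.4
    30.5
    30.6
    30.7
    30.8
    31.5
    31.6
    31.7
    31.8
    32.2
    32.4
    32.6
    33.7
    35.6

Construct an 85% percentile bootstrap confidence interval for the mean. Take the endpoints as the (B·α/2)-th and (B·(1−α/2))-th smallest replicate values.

(25.5, 32.4)

α = 0.15; lower rank = 40 × 0.075 = 3; upper rank = 40 × 0.925 = 37.
The 3rd smallest replicate is 25.5; the 37th is 32.4.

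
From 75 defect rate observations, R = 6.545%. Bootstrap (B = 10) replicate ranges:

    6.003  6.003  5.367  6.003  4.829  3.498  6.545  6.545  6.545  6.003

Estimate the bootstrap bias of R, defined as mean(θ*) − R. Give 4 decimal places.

mean(θ*) = (6.003 + 6.003 + 5.367 + 6.003 + 4.829 + 3.498 + 6.545 + 6.545 + 6.545 + 6.003) / 10 = 5.73410
bias = 5.73410 − 6.545

bias = −0.8109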